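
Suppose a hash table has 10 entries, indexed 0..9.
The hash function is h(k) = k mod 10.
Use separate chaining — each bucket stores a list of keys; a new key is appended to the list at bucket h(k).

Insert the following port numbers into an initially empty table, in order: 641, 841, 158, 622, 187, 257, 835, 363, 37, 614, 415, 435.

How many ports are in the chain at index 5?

3

641 -> bucket 1
841 -> bucket 1 (collision)
158 -> bucket 8
622 -> bucket 2
187 -> bucket 7
257 -> bucket 7 (collision)
835 -> bucket 5
363 -> bucket 3
37 -> bucket 7 (collision)
614 -> bucket 4
415 -> bucket 5 (collision)
435 -> bucket 5 (collision)
Final buckets:
0: _
1: 641 -> 841
2: 622
3: 363
4: 614
5: 835 -> 415 -> 435
6: _
7: 187 -> 257 -> 37
8: 158
9: _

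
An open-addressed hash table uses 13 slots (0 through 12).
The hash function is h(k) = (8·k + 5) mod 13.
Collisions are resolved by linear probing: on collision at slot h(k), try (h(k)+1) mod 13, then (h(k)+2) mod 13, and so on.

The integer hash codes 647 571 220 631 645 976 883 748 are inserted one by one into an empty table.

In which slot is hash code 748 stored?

1

Insert 647: h=7, slot 7 empty → index 7.
Insert 571: h=10, slot 10 empty → index 10.
Insert 220: h=10, slot 10 occupied → index 11.
Insert 631: h=9, slot 9 empty → index 9.
Insert 645: h=4, slot 4 empty → index 4.
Insert 976: h=0, slot 0 empty → index 0.
Insert 883: h=10, slots 10,11 occupied → index 12.
Insert 748: h=9, slots 9,10,11,12,0 occupied → index 1.
Table: [976, 748, ., ., 645, ., ., 647, ., 631, 571, 220, 883]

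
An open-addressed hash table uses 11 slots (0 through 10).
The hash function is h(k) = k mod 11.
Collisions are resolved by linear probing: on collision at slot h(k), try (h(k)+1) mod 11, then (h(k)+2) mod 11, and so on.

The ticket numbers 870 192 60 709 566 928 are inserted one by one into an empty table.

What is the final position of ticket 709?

7

870: h=1 → slot 1
192: h=5 → slot 5
60: h=5, probe 5,6 → slot 6
709: h=5, probe 5,6,7 → slot 7
566: h=5, probe 5,6,7,8 → slot 8
928: h=4 → slot 4
Table: [-, 870, -, -, 928, 192, 60, 709, 566, -, -]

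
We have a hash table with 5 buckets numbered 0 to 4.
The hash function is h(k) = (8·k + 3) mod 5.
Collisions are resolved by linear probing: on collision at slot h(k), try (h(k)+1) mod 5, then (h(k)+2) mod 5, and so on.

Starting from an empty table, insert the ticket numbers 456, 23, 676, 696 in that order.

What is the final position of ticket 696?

456 hashes to 1; slot 1 is free -> place at 1.
23 hashes to 2; slot 2 is free -> place at 2.
676 hashes to 1; 1,2 taken -> place at 3.
696 hashes to 1; 1,2,3 taken -> place at 4.
Table: [∅, 456, 23, 676, 696]

4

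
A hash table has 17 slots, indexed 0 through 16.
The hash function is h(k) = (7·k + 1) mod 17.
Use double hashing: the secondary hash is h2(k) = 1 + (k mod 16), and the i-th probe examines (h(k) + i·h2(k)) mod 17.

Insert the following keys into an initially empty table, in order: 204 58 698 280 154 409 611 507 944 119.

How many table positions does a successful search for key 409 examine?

Insert 204: h=1, slot 1 empty -> index 1.
Insert 58: h=16, slot 16 empty -> index 16.
Insert 698: h=8, slot 8 empty -> index 8.
Insert 280: h=6, slot 6 empty -> index 6.
Insert 154: h=8, h2=11, slot 8 occupied -> index 2.
Insert 409: h=8, h2=10, slots 8,1 occupied -> index 11.
Insert 611: h=11, h2=4, slot 11 occupied -> index 15.
Insert 507: h=14, slot 14 empty -> index 14.
Insert 944: h=13, slot 13 empty -> index 13.
Insert 119: h=1, h2=8, slot 1 occupied -> index 9.
Table: [∅, 204, 154, ∅, ∅, ∅, 280, ∅, 698, 119, ∅, 409, ∅, 944, 507, 611, 58]
Lookup 409: h=8, h2=10, probe 8,1,11 → found at 11.

3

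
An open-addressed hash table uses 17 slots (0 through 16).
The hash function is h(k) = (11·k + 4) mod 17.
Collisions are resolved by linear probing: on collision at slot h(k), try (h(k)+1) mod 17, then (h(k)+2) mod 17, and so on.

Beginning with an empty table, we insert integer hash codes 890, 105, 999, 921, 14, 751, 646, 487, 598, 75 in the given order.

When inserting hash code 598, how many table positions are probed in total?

890: h=2 -> slot 2
105: h=3 -> slot 3
999: h=11 -> slot 11
921: h=3, probe 3,4 -> slot 4
14: h=5 -> slot 5
751: h=3, probe 3,4,5,6 -> slot 6
646: h=4, probe 4,5,6,7 -> slot 7
487: h=6, probe 6,7,8 -> slot 8
598: h=3, probe 3,4,5,6,7,8,9 -> slot 9
75: h=13 -> slot 13
Table: [—, —, 890, 105, 921, 14, 751, 646, 487, 598, —, 999, —, 75, —, —, —]

7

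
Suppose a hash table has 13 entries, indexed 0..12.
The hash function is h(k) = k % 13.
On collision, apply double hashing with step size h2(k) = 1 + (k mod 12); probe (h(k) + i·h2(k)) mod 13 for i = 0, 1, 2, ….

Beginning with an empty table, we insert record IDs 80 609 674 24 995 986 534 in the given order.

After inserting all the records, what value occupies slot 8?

80 hashes to 2; slot 2 is free => place at 2.
609 hashes to 11; slot 11 is free => place at 11.
674 hashes to 11, h2=3; 11 taken => place at 1.
24 hashes to 11, h2=1; 11 taken => place at 12.
995 hashes to 7; slot 7 is free => place at 7.
986 hashes to 11, h2=3; 11,1 taken => place at 4.
534 hashes to 1, h2=7; 1 taken => place at 8.
Table: [_, 674, 80, _, 986, _, _, 995, 534, _, _, 609, 24]

534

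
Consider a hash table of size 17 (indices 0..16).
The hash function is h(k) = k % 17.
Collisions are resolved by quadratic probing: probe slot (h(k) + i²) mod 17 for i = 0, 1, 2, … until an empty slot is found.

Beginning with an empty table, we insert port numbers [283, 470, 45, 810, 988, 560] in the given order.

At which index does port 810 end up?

Insert 283: h=11, slot 11 empty => index 11.
Insert 470: h=11, slot 11 occupied => index 12.
Insert 45: h=11, slots 11,12 occupied => index 15.
Insert 810: h=11, slots 11,12,15 occupied => index 3.
Insert 988: h=2, slot 2 empty => index 2.
Insert 560: h=16, slot 16 empty => index 16.
Table: [_, _, 988, 810, _, _, _, _, _, _, _, 283, 470, _, _, 45, 560]

3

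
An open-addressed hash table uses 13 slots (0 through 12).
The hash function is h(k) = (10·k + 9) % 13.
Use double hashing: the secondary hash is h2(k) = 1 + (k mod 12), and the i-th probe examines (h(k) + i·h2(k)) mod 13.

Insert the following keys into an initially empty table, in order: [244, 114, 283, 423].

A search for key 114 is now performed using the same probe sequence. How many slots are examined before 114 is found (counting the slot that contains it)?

244 hashes to 5; slot 5 is free -> place at 5.
114 hashes to 5, h2=7; 5 taken -> place at 12.
283 hashes to 5, h2=8; 5 taken -> place at 0.
423 hashes to 1; slot 1 is free -> place at 1.
Table: [283, 423, -, -, -, 244, -, -, -, -, -, -, 114]
Lookup 114: h=5, h2=7, probe 5,12 → found at 12.

2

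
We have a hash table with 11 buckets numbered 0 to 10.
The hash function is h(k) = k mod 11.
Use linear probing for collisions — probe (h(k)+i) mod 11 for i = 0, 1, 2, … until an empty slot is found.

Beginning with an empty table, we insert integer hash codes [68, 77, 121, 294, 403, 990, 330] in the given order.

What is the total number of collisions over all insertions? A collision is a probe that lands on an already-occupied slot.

68 hashes to 2; slot 2 is free -> place at 2.
77 hashes to 0; slot 0 is free -> place at 0.
121 hashes to 0; 0 taken -> place at 1.
294 hashes to 8; slot 8 is free -> place at 8.
403 hashes to 7; slot 7 is free -> place at 7.
990 hashes to 0; 0,1,2 taken -> place at 3.
330 hashes to 0; 0,1,2,3 taken -> place at 4.
Table: [77, 121, 68, 990, 330, ., ., 403, 294, ., .]

8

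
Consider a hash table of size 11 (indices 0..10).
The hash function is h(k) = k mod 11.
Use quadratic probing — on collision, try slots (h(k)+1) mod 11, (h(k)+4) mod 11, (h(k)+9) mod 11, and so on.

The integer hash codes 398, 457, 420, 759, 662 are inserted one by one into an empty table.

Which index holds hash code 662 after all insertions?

398: h=2 -> slot 2
457: h=6 -> slot 6
420: h=2, probe 2,3 -> slot 3
759: h=0 -> slot 0
662: h=2, probe 2,3,6,0,7 -> slot 7
Table: [759, ., 398, 420, ., ., 457, 662, ., ., .]

7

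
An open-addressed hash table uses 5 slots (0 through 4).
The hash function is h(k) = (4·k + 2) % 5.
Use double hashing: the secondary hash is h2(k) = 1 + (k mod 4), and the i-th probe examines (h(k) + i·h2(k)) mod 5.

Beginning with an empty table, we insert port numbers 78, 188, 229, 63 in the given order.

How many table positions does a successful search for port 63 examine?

3

78 hashes to 4; slot 4 is free → place at 4.
188 hashes to 4, h2=1; 4 taken → place at 0.
229 hashes to 3; slot 3 is free → place at 3.
63 hashes to 4, h2=4; 4,3 taken → place at 2.
Table: [188, —, 63, 229, 78]
Lookup 63: h=4, h2=4, probe 4,3,2 → found at 2.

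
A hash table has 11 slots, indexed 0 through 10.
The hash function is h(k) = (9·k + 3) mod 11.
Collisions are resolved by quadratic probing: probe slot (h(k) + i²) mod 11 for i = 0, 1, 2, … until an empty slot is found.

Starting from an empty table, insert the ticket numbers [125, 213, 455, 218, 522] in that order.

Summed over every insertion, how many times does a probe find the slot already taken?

125: h=6 -> slot 6
213: h=6, probe 6,7 -> slot 7
455: h=6, probe 6,7,10 -> slot 10
218: h=7, probe 7,8 -> slot 8
522: h=4 -> slot 4
Table: [-, -, -, -, 522, -, 125, 213, 218, -, 455]

4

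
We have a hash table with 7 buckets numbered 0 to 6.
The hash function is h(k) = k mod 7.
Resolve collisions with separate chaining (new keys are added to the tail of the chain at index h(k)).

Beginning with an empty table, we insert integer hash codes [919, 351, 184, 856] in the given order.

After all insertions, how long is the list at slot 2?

3

Insert 919: h=2, bucket 2 empty -> new chain.
Insert 351: h=1, bucket 1 empty -> new chain.
Insert 184: h=2, bucket 2 nonempty -> append to chain.
Insert 856: h=2, bucket 2 nonempty -> append to chain.
Final buckets:
0: -
1: 351
2: 919 -> 184 -> 856
3: -
4: -
5: -
6: -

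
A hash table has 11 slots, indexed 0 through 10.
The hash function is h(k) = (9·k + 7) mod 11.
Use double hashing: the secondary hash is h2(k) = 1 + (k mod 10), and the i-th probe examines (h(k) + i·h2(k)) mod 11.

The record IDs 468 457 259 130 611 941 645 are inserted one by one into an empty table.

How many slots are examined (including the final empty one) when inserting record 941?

3

468: h=6 -> slot 6
457: h=6, h2=8, probe 6,3 -> slot 3
259: h=6, h2=10, probe 6,5 -> slot 5
130: h=0 -> slot 0
611: h=6, h2=2, probe 6,8 -> slot 8
941: h=6, h2=2, probe 6,8,10 -> slot 10
645: h=4 -> slot 4
Table: [130, —, —, 457, 645, 259, 468, —, 611, —, 941]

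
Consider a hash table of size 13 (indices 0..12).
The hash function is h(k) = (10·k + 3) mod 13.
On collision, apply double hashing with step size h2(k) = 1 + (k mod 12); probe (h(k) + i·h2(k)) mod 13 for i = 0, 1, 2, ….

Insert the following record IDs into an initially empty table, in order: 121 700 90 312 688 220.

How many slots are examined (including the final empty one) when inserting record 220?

4

121 hashes to 4; slot 4 is free => place at 4.
700 hashes to 9; slot 9 is free => place at 9.
90 hashes to 6; slot 6 is free => place at 6.
312 hashes to 3; slot 3 is free => place at 3.
688 hashes to 6, h2=5; 6 taken => place at 11.
220 hashes to 6, h2=5; 6,11,3 taken => place at 8.
Table: [-, -, -, 312, 121, -, 90, -, 220, 700, -, 688, -]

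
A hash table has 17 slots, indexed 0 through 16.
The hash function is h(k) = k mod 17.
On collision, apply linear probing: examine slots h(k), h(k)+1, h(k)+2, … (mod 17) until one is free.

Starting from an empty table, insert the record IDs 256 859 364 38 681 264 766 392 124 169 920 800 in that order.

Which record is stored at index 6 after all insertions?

124

256 hashes to 1; slot 1 is free => place at 1.
859 hashes to 9; slot 9 is free => place at 9.
364 hashes to 7; slot 7 is free => place at 7.
38 hashes to 4; slot 4 is free => place at 4.
681 hashes to 1; 1 taken => place at 2.
264 hashes to 9; 9 taken => place at 10.
766 hashes to 1; 1,2 taken => place at 3.
392 hashes to 1; 1,2,3,4 taken => place at 5.
124 hashes to 5; 5 taken => place at 6.
169 hashes to 16; slot 16 is free => place at 16.
920 hashes to 2; 2,3,4,5,6,7 taken => place at 8.
800 hashes to 1; 1,2,3,4,5,6,7,8,9,10 taken => place at 11.
Table: [—, 256, 681, 766, 38, 392, 124, 364, 920, 859, 264, 800, —, —, —, —, 169]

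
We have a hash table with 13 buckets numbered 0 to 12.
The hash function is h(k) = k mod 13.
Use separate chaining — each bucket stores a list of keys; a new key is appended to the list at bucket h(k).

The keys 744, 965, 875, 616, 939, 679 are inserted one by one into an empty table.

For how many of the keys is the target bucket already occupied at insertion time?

3

Insert 744: h=3, bucket 3 empty -> new chain.
Insert 965: h=3, bucket 3 nonempty -> append to chain.
Insert 875: h=4, bucket 4 empty -> new chain.
Insert 616: h=5, bucket 5 empty -> new chain.
Insert 939: h=3, bucket 3 nonempty -> append to chain.
Insert 679: h=3, bucket 3 nonempty -> append to chain.
Final buckets:
0: -
1: -
2: -
3: 744 -> 965 -> 939 -> 679
4: 875
5: 616
6: -
7: -
8: -
9: -
10: -
11: -
12: -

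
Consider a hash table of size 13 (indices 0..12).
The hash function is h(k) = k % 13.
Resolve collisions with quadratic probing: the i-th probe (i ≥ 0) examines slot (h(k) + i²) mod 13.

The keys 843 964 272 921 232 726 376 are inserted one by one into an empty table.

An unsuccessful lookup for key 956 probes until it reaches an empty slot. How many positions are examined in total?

843 hashes to 11; slot 11 is free -> place at 11.
964 hashes to 2; slot 2 is free -> place at 2.
272 hashes to 12; slot 12 is free -> place at 12.
921 hashes to 11; 11,12,2 taken -> place at 7.
232 hashes to 11; 11,12,2,7 taken -> place at 1.
726 hashes to 11; 11,12,2,7,1 taken -> place at 10.
376 hashes to 12; 12 taken -> place at 0.
Table: [376, 232, 964, ∅, ∅, ∅, ∅, 921, ∅, ∅, 726, 843, 272]
Lookup 956: h=7, probe 7,8 → slot 8 empty, not found.

2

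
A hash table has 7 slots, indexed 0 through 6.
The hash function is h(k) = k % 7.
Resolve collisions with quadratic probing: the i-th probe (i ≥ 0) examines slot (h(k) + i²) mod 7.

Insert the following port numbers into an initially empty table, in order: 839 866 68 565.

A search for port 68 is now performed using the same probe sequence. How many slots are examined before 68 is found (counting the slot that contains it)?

3

839: h=6 => slot 6
866: h=5 => slot 5
68: h=5, probe 5,6,2 => slot 2
565: h=5, probe 5,6,2,0 => slot 0
Table: [565, _, 68, _, _, 866, 839]
Lookup 68: h=5, probe 5,6,2 → found at 2.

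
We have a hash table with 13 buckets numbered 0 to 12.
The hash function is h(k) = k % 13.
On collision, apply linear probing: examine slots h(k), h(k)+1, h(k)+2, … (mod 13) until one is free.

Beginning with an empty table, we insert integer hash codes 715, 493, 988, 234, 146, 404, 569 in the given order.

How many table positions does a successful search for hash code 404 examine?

4

715 hashes to 0; slot 0 is free => place at 0.
493 hashes to 12; slot 12 is free => place at 12.
988 hashes to 0; 0 taken => place at 1.
234 hashes to 0; 0,1 taken => place at 2.
146 hashes to 3; slot 3 is free => place at 3.
404 hashes to 1; 1,2,3 taken => place at 4.
569 hashes to 10; slot 10 is free => place at 10.
Table: [715, 988, 234, 146, 404, -, -, -, -, -, 569, -, 493]
Lookup 404: h=1, probe 1,2,3,4 → found at 4.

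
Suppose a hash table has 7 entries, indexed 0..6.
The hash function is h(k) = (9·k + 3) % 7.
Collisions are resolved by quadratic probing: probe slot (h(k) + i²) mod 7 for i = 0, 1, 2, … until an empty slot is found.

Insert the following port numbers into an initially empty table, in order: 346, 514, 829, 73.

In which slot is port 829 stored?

346 hashes to 2; slot 2 is free → place at 2.
514 hashes to 2; 2 taken → place at 3.
829 hashes to 2; 2,3 taken → place at 6.
73 hashes to 2; 2,3,6 taken → place at 4.
Table: [-, -, 346, 514, 73, -, 829]

6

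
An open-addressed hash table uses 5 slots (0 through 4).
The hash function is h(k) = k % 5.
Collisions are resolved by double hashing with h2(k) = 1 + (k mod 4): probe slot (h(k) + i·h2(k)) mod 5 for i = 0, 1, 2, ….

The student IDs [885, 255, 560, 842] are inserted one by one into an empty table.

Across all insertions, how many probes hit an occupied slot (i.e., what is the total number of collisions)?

2

885: h=0 → slot 0
255: h=0, h2=4, probe 0,4 → slot 4
560: h=0, h2=1, probe 0,1 → slot 1
842: h=2 → slot 2
Table: [885, 560, 842, ∅, 255]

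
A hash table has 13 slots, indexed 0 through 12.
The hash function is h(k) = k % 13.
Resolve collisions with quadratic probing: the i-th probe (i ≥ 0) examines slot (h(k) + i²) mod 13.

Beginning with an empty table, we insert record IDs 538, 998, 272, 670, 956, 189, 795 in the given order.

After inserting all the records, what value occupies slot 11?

538 hashes to 5; slot 5 is free → place at 5.
998 hashes to 10; slot 10 is free → place at 10.
272 hashes to 12; slot 12 is free → place at 12.
670 hashes to 7; slot 7 is free → place at 7.
956 hashes to 7; 7 taken → place at 8.
189 hashes to 7; 7,8 taken → place at 11.
795 hashes to 2; slot 2 is free → place at 2.
Table: [—, —, 795, —, —, 538, —, 670, 956, —, 998, 189, 272]

189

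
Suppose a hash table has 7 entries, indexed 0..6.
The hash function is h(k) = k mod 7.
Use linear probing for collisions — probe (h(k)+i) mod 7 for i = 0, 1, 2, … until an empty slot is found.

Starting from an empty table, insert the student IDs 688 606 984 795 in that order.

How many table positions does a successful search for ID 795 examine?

688 hashes to 2; slot 2 is free → place at 2.
606 hashes to 4; slot 4 is free → place at 4.
984 hashes to 4; 4 taken → place at 5.
795 hashes to 4; 4,5 taken → place at 6.
Table: [∅, ∅, 688, ∅, 606, 984, 795]
Lookup 795: h=4, probe 4,5,6 → found at 6.

3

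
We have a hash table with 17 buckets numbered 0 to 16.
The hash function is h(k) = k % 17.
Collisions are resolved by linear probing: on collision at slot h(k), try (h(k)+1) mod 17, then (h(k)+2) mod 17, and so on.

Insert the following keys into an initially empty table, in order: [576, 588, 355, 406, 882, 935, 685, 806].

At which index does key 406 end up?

0

Insert 576: h=15, slot 15 empty → index 15.
Insert 588: h=10, slot 10 empty → index 10.
Insert 355: h=15, slot 15 occupied → index 16.
Insert 406: h=15, slots 15,16 occupied → index 0.
Insert 882: h=15, slots 15,16,0 occupied → index 1.
Insert 935: h=0, slots 0,1 occupied → index 2.
Insert 685: h=5, slot 5 empty → index 5.
Insert 806: h=7, slot 7 empty → index 7.
Table: [406, 882, 935, ∅, ∅, 685, ∅, 806, ∅, ∅, 588, ∅, ∅, ∅, ∅, 576, 355]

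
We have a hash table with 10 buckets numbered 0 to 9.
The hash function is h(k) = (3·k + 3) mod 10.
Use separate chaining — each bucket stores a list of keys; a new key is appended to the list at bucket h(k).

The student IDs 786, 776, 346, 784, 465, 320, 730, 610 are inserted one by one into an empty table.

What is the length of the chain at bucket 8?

786 → bucket 1
776 → bucket 1 (collision)
346 → bucket 1 (collision)
784 → bucket 5
465 → bucket 8
320 → bucket 3
730 → bucket 3 (collision)
610 → bucket 3 (collision)
Final buckets:
0: ∅
1: 786 -> 776 -> 346
2: ∅
3: 320 -> 730 -> 610
4: ∅
5: 784
6: ∅
7: ∅
8: 465
9: ∅

1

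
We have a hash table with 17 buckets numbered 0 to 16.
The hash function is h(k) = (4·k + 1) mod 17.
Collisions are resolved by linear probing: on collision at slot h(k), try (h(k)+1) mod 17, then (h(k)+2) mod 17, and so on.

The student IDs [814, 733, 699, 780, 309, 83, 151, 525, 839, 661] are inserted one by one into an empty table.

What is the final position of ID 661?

814 hashes to 10; slot 10 is free → place at 10.
733 hashes to 9; slot 9 is free → place at 9.
699 hashes to 9; 9,10 taken → place at 11.
780 hashes to 10; 10,11 taken → place at 12.
309 hashes to 13; slot 13 is free → place at 13.
83 hashes to 10; 10,11,12,13 taken → place at 14.
151 hashes to 10; 10,11,12,13,14 taken → place at 15.
525 hashes to 10; 10,11,12,13,14,15 taken → place at 16.
839 hashes to 8; slot 8 is free → place at 8.
661 hashes to 10; 10,11,12,13,14,15,16 taken → place at 0.
Table: [661, ., ., ., ., ., ., ., 839, 733, 814, 699, 780, 309, 83, 151, 525]

0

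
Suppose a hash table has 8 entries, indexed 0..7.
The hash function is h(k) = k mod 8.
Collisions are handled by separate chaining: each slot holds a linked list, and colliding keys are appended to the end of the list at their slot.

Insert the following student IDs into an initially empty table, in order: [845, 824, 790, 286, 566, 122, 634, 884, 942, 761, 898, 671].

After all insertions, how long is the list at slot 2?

3

Insert 845: h=5, bucket 5 empty -> new chain.
Insert 824: h=0, bucket 0 empty -> new chain.
Insert 790: h=6, bucket 6 empty -> new chain.
Insert 286: h=6, bucket 6 nonempty -> append to chain.
Insert 566: h=6, bucket 6 nonempty -> append to chain.
Insert 122: h=2, bucket 2 empty -> new chain.
Insert 634: h=2, bucket 2 nonempty -> append to chain.
Insert 884: h=4, bucket 4 empty -> new chain.
Insert 942: h=6, bucket 6 nonempty -> append to chain.
Insert 761: h=1, bucket 1 empty -> new chain.
Insert 898: h=2, bucket 2 nonempty -> append to chain.
Insert 671: h=7, bucket 7 empty -> new chain.
Final buckets:
0: 824
1: 761
2: 122 -> 634 -> 898
3: -
4: 884
5: 845
6: 790 -> 286 -> 566 -> 942
7: 671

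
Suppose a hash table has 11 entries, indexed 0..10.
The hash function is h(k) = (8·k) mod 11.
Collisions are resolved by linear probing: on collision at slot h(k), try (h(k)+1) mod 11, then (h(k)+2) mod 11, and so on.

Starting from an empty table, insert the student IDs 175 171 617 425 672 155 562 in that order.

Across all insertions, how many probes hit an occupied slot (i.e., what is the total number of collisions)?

175: h=3 => slot 3
171: h=4 => slot 4
617: h=8 => slot 8
425: h=1 => slot 1
672: h=8, probe 8,9 => slot 9
155: h=8, probe 8,9,10 => slot 10
562: h=8, probe 8,9,10,0 => slot 0
Table: [562, 425, ., 175, 171, ., ., ., 617, 672, 155]

6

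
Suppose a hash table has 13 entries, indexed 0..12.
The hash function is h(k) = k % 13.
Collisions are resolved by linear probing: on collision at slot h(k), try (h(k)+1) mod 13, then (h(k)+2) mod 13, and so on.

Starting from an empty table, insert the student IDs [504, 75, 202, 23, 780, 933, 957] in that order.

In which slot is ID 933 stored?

Insert 504: h=10, slot 10 empty → index 10.
Insert 75: h=10, slot 10 occupied → index 11.
Insert 202: h=7, slot 7 empty → index 7.
Insert 23: h=10, slots 10,11 occupied → index 12.
Insert 780: h=0, slot 0 empty → index 0.
Insert 933: h=10, slots 10,11,12,0 occupied → index 1.
Insert 957: h=8, slot 8 empty → index 8.
Table: [780, 933, —, —, —, —, —, 202, 957, —, 504, 75, 23]

1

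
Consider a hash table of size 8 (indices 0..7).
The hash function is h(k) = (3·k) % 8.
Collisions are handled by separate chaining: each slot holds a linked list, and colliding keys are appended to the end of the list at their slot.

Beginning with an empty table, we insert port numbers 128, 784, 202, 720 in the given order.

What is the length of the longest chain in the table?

Insert 128: h=0, bucket 0 empty → new chain.
Insert 784: h=0, bucket 0 nonempty → append to chain.
Insert 202: h=6, bucket 6 empty → new chain.
Insert 720: h=0, bucket 0 nonempty → append to chain.
Final buckets:
0: 128 -> 784 -> 720
1: _
2: _
3: _
4: _
5: _
6: 202
7: _

3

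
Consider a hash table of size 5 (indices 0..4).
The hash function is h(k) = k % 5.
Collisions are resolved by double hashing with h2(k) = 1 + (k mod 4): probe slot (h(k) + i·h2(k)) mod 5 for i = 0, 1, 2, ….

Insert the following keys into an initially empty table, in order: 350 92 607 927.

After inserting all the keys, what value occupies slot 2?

350: h=0 → slot 0
92: h=2 → slot 2
607: h=2, h2=4, probe 2,1 → slot 1
927: h=2, h2=4, probe 2,1,0,4 → slot 4
Table: [350, 607, 92, ∅, 927]

92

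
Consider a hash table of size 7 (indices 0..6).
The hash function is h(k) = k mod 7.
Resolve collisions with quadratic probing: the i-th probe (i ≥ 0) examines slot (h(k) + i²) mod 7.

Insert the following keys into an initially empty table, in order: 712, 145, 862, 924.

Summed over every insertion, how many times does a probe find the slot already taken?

1

712 hashes to 5; slot 5 is free => place at 5.
145 hashes to 5; 5 taken => place at 6.
862 hashes to 1; slot 1 is free => place at 1.
924 hashes to 0; slot 0 is free => place at 0.
Table: [924, 862, ∅, ∅, ∅, 712, 145]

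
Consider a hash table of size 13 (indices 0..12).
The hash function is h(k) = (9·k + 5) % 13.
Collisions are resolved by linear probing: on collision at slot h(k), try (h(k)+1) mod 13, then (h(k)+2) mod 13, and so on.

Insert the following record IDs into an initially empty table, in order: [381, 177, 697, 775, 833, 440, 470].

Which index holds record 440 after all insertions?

381 hashes to 2; slot 2 is free -> place at 2.
177 hashes to 12; slot 12 is free -> place at 12.
697 hashes to 12; 12 taken -> place at 0.
775 hashes to 12; 12,0 taken -> place at 1.
833 hashes to 1; 1,2 taken -> place at 3.
440 hashes to 0; 0,1,2,3 taken -> place at 4.
470 hashes to 10; slot 10 is free -> place at 10.
Table: [697, 775, 381, 833, 440, -, -, -, -, -, 470, -, 177]

4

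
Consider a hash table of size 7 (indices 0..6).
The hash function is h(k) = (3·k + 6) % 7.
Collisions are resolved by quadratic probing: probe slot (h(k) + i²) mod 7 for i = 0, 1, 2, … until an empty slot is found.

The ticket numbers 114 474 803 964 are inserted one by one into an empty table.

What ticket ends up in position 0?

474

114: h=5 → slot 5
474: h=0 → slot 0
803: h=0, probe 0,1 → slot 1
964: h=0, probe 0,1,4 → slot 4
Table: [474, 803, —, —, 964, 114, —]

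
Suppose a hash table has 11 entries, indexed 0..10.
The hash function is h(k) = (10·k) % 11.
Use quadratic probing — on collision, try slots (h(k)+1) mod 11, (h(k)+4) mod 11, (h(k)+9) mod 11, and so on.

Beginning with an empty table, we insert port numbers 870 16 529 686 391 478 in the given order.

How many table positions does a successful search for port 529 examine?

2

870: h=10 → slot 10
16: h=6 → slot 6
529: h=10, probe 10,0 → slot 0
686: h=7 → slot 7
391: h=5 → slot 5
478: h=6, probe 6,7,10,4 → slot 4
Table: [529, ∅, ∅, ∅, 478, 391, 16, 686, ∅, ∅, 870]
Lookup 529: h=10, probe 10,0 → found at 0.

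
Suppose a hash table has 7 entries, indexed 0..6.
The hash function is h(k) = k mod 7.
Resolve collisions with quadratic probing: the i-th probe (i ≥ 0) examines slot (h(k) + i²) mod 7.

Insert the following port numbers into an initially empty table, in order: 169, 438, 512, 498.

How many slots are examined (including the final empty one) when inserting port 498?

3

Insert 169: h=1, slot 1 empty -> index 1.
Insert 438: h=4, slot 4 empty -> index 4.
Insert 512: h=1, slot 1 occupied -> index 2.
Insert 498: h=1, slots 1,2 occupied -> index 5.
Table: [—, 169, 512, —, 438, 498, —]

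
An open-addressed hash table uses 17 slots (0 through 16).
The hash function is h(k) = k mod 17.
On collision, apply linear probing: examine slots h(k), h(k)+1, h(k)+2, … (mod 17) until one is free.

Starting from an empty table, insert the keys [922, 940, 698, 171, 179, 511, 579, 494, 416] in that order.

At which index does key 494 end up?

7

922: h=4 -> slot 4
940: h=5 -> slot 5
698: h=1 -> slot 1
171: h=1, probe 1,2 -> slot 2
179: h=9 -> slot 9
511: h=1, probe 1,2,3 -> slot 3
579: h=1, probe 1,2,3,4,5,6 -> slot 6
494: h=1, probe 1,2,3,4,5,6,7 -> slot 7
416: h=8 -> slot 8
Table: [—, 698, 171, 511, 922, 940, 579, 494, 416, 179, —, —, —, —, —, —, —]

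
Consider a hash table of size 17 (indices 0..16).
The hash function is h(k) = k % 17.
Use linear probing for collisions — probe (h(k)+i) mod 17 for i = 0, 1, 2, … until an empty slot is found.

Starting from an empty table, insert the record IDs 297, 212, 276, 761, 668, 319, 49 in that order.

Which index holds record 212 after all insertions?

9

Insert 297: h=8, slot 8 empty => index 8.
Insert 212: h=8, slot 8 occupied => index 9.
Insert 276: h=4, slot 4 empty => index 4.
Insert 761: h=13, slot 13 empty => index 13.
Insert 668: h=5, slot 5 empty => index 5.
Insert 319: h=13, slot 13 occupied => index 14.
Insert 49: h=15, slot 15 empty => index 15.
Table: [., ., ., ., 276, 668, ., ., 297, 212, ., ., ., 761, 319, 49, .]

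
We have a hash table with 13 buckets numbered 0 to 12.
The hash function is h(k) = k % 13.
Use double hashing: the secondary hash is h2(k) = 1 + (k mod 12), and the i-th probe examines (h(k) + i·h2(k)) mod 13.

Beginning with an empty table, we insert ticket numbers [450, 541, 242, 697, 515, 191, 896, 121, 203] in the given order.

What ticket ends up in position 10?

450 hashes to 8; slot 8 is free => place at 8.
541 hashes to 8, h2=2; 8 taken => place at 10.
242 hashes to 8, h2=3; 8 taken => place at 11.
697 hashes to 8, h2=2; 8,10 taken => place at 12.
515 hashes to 8, h2=12; 8 taken => place at 7.
191 hashes to 9; slot 9 is free => place at 9.
896 hashes to 12, h2=9; 12,8 taken => place at 4.
121 hashes to 4, h2=2; 4 taken => place at 6.
203 hashes to 8, h2=12; 8,7,6 taken => place at 5.
Table: [∅, ∅, ∅, ∅, 896, 203, 121, 515, 450, 191, 541, 242, 697]

541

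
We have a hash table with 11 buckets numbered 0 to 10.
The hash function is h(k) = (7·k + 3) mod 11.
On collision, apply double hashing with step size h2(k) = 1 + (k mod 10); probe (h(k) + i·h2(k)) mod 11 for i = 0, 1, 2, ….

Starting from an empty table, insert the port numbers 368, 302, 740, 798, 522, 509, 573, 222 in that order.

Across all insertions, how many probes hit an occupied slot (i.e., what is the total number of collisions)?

368 hashes to 5; slot 5 is free => place at 5.
302 hashes to 5, h2=3; 5 taken => place at 8.
740 hashes to 2; slot 2 is free => place at 2.
798 hashes to 1; slot 1 is free => place at 1.
522 hashes to 5, h2=3; 5,8 taken => place at 0.
509 hashes to 2, h2=10; 2,1,0 taken => place at 10.
573 hashes to 10, h2=4; 10 taken => place at 3.
222 hashes to 6; slot 6 is free => place at 6.
Table: [522, 798, 740, 573, -, 368, 222, -, 302, -, 509]

7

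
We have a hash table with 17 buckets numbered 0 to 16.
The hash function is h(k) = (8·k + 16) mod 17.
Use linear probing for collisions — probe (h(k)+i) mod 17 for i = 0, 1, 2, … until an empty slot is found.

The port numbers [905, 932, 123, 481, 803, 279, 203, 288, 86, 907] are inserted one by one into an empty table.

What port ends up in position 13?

905 hashes to 14; slot 14 is free → place at 14.
932 hashes to 9; slot 9 is free → place at 9.
123 hashes to 14; 14 taken → place at 15.
481 hashes to 5; slot 5 is free → place at 5.
803 hashes to 14; 14,15 taken → place at 16.
279 hashes to 4; slot 4 is free → place at 4.
203 hashes to 8; slot 8 is free → place at 8.
288 hashes to 8; 8,9 taken → place at 10.
86 hashes to 7; slot 7 is free → place at 7.
907 hashes to 13; slot 13 is free → place at 13.
Table: [∅, ∅, ∅, ∅, 279, 481, ∅, 86, 203, 932, 288, ∅, ∅, 907, 905, 123, 803]

907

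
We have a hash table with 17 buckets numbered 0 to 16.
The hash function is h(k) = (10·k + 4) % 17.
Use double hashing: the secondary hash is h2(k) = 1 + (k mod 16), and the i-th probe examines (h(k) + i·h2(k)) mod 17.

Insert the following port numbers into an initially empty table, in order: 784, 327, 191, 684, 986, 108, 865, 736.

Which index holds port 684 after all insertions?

784: h=7 -> slot 7
327: h=10 -> slot 10
191: h=10, h2=16, probe 10,9 -> slot 9
684: h=10, h2=13, probe 10,6 -> slot 6
986: h=4 -> slot 4
108: h=13 -> slot 13
865: h=1 -> slot 1
736: h=3 -> slot 3
Table: [_, 865, _, 736, 986, _, 684, 784, _, 191, 327, _, _, 108, _, _, _]

6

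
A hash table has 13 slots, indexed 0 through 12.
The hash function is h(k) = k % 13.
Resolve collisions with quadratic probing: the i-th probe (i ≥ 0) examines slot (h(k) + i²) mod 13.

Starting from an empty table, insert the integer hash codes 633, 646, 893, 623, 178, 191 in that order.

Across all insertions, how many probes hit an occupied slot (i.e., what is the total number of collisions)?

11

633: h=9 -> slot 9
646: h=9, probe 9,10 -> slot 10
893: h=9, probe 9,10,0 -> slot 0
623: h=12 -> slot 12
178: h=9, probe 9,10,0,5 -> slot 5
191: h=9, probe 9,10,0,5,12,8 -> slot 8
Table: [893, _, _, _, _, 178, _, _, 191, 633, 646, _, 623]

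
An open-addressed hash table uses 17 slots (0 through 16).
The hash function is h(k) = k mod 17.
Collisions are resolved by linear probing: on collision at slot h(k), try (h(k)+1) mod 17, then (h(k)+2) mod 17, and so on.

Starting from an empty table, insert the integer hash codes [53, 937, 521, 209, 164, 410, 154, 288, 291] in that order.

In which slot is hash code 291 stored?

6

53: h=2 -> slot 2
937: h=2, probe 2,3 -> slot 3
521: h=11 -> slot 11
209: h=5 -> slot 5
164: h=11, probe 11,12 -> slot 12
410: h=2, probe 2,3,4 -> slot 4
154: h=1 -> slot 1
288: h=16 -> slot 16
291: h=2, probe 2,3,4,5,6 -> slot 6
Table: [—, 154, 53, 937, 410, 209, 291, —, —, —, —, 521, 164, —, —, —, 288]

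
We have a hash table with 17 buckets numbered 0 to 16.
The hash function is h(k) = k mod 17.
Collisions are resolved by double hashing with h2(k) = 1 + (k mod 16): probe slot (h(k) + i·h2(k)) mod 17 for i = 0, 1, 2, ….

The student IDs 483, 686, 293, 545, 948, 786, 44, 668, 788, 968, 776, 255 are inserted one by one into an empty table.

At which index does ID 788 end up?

11

Insert 483: h=7, slot 7 empty => index 7.
Insert 686: h=6, slot 6 empty => index 6.
Insert 293: h=4, slot 4 empty => index 4.
Insert 545: h=1, slot 1 empty => index 1.
Insert 948: h=13, slot 13 empty => index 13.
Insert 786: h=4, h2=3, slots 4,7 occupied => index 10.
Insert 44: h=10, h2=13, slots 10,6 occupied => index 2.
Insert 668: h=5, slot 5 empty => index 5.
Insert 788: h=6, h2=5, slot 6 occupied => index 11.
Insert 968: h=16, slot 16 empty => index 16.
Insert 776: h=11, h2=9, slot 11 occupied => index 3.
Insert 255: h=0, slot 0 empty => index 0.
Table: [255, 545, 44, 776, 293, 668, 686, 483, —, —, 786, 788, —, 948, —, —, 968]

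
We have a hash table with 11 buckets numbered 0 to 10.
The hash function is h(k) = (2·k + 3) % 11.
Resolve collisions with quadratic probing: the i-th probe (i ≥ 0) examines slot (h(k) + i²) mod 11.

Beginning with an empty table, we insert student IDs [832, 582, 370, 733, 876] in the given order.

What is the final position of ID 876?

4

832: h=6 → slot 6
582: h=1 → slot 1
370: h=6, probe 6,7 → slot 7
733: h=6, probe 6,7,10 → slot 10
876: h=6, probe 6,7,10,4 → slot 4
Table: [_, 582, _, _, 876, _, 832, 370, _, _, 733]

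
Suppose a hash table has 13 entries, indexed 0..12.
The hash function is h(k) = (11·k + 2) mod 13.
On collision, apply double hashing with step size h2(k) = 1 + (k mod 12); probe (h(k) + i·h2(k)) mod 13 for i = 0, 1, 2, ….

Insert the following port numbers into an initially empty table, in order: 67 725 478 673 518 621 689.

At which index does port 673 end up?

10

67: h=11 -> slot 11
725: h=8 -> slot 8
478: h=8, h2=11, probe 8,6 -> slot 6
673: h=8, h2=2, probe 8,10 -> slot 10
518: h=6, h2=3, probe 6,9 -> slot 9
621: h=8, h2=10, probe 8,5 -> slot 5
689: h=2 -> slot 2
Table: [—, —, 689, —, —, 621, 478, —, 725, 518, 673, 67, —]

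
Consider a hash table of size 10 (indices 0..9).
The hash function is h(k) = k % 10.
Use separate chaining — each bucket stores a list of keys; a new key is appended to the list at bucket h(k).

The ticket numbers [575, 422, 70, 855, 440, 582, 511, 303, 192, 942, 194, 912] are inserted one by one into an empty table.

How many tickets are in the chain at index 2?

5

575 → bucket 5
422 → bucket 2
70 → bucket 0
855 → bucket 5 (collision)
440 → bucket 0 (collision)
582 → bucket 2 (collision)
511 → bucket 1
303 → bucket 3
192 → bucket 2 (collision)
942 → bucket 2 (collision)
194 → bucket 4
912 → bucket 2 (collision)
Final buckets:
0: 70 -> 440
1: 511
2: 422 -> 582 -> 192 -> 942 -> 912
3: 303
4: 194
5: 575 -> 855
6: -
7: -
8: -
9: -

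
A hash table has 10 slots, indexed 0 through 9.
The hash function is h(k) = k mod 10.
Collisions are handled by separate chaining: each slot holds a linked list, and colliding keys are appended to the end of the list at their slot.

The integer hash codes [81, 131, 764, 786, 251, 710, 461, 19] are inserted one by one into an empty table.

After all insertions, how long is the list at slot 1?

4

81 → bucket 1
131 → bucket 1 (collision)
764 → bucket 4
786 → bucket 6
251 → bucket 1 (collision)
710 → bucket 0
461 → bucket 1 (collision)
19 → bucket 9
Final buckets:
0: 710
1: 81 -> 131 -> 251 -> 461
2: ∅
3: ∅
4: 764
5: ∅
6: 786
7: ∅
8: ∅
9: 19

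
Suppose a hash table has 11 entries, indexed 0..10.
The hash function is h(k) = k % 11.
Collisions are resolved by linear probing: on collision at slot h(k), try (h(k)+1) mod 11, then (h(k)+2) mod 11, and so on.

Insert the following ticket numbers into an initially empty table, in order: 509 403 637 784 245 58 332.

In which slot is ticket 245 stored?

509: h=3 -> slot 3
403: h=7 -> slot 7
637: h=10 -> slot 10
784: h=3, probe 3,4 -> slot 4
245: h=3, probe 3,4,5 -> slot 5
58: h=3, probe 3,4,5,6 -> slot 6
332: h=2 -> slot 2
Table: [_, _, 332, 509, 784, 245, 58, 403, _, _, 637]

5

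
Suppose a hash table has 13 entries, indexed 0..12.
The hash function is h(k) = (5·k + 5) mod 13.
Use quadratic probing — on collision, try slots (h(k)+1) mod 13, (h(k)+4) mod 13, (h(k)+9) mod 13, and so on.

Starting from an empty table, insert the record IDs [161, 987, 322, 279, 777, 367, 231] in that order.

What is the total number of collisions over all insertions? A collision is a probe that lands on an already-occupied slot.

161: h=4 => slot 4
987: h=0 => slot 0
322: h=3 => slot 3
279: h=9 => slot 9
777: h=3, probe 3,4,7 => slot 7
367: h=7, probe 7,8 => slot 8
231: h=3, probe 3,4,7,12 => slot 12
Table: [987, -, -, 322, 161, -, -, 777, 367, 279, -, -, 231]

6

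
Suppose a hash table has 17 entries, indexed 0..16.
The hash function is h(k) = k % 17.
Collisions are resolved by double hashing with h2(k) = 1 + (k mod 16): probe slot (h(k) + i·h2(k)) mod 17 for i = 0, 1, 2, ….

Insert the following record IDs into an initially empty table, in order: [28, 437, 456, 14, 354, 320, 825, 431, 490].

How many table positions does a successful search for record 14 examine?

28: h=11 => slot 11
437: h=12 => slot 12
456: h=14 => slot 14
14: h=14, h2=15, probe 14,12,10 => slot 10
354: h=14, h2=3, probe 14,0 => slot 0
320: h=14, h2=1, probe 14,15 => slot 15
825: h=9 => slot 9
431: h=6 => slot 6
490: h=14, h2=11, probe 14,8 => slot 8
Table: [354, ., ., ., ., ., 431, ., 490, 825, 14, 28, 437, ., 456, 320, .]
Lookup 14: h=14, h2=15, probe 14,12,10 → found at 10.

3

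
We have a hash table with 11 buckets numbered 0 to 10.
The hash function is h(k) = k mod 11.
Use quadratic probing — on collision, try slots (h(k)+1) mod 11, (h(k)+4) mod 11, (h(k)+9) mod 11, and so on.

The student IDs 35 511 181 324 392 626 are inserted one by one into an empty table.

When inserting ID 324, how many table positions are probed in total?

Insert 35: h=2, slot 2 empty -> index 2.
Insert 511: h=5, slot 5 empty -> index 5.
Insert 181: h=5, slot 5 occupied -> index 6.
Insert 324: h=5, slots 5,6 occupied -> index 9.
Insert 392: h=7, slot 7 empty -> index 7.
Insert 626: h=10, slot 10 empty -> index 10.
Table: [-, -, 35, -, -, 511, 181, 392, -, 324, 626]

3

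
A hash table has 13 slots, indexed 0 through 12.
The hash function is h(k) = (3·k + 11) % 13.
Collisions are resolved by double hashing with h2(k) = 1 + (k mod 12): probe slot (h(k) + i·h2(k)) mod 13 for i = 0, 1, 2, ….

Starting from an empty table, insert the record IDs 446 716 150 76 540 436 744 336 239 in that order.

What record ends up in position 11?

436

446: h=10 → slot 10
716: h=1 → slot 1
150: h=6 → slot 6
76: h=5 → slot 5
540: h=6, h2=1, probe 6,7 → slot 7
436: h=6, h2=5, probe 6,11 → slot 11
744: h=7, h2=1, probe 7,8 → slot 8
336: h=5, h2=1, probe 5,6,7,8,9 → slot 9
239: h=0 → slot 0
Table: [239, 716, ∅, ∅, ∅, 76, 150, 540, 744, 336, 446, 436, ∅]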